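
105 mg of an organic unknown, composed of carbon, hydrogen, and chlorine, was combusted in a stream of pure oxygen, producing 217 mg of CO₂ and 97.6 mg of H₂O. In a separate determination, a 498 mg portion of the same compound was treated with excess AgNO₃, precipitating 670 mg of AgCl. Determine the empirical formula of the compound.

mol C = 0.217 g CO₂ ÷ 44.009 g/mol = 0.004931 mol
mol H = 2 × 0.0976 g H₂O ÷ 18.015 g/mol = 0.01084 mol
From the AgCl data: mol Cl per gram of compound = (0.670 ÷ 143.318) ÷ 0.498 = 0.009387 mol/g, so in the 0.105 g combustion sample mol Cl = 0.0009857 mol
Divide by the smallest (0.0009857 mol): C 5.002, H 10.993, Cl 1.000

C5H11Cl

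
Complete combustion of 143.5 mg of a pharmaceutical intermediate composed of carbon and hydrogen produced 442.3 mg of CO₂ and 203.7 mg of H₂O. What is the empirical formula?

C4H9

mol C = 0.4423 g CO₂ ÷ 44.009 g/mol = 0.010050 mol
mol H = 2 × 0.2037 g H₂O ÷ 18.015 g/mol = 0.022614 mol
Divide by the smallest (0.010050 mol): C 1.000, H 2.250
Multiplying each by 4 gives whole numbers: C 4.00, H 9.00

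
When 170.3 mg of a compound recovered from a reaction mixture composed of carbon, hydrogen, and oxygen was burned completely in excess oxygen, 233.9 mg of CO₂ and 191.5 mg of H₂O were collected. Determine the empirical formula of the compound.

mol C = 0.2339 g CO₂ ÷ 44.009 g/mol = 0.0053148 mol
mol H = 2 × 0.1915 g H₂O ÷ 18.015 g/mol = 0.021260 mol
mass O = 0.1703 − (0.063836 + 0.021430) = 0.085034 g → mol O = 0.085034 ÷ 15.999 = 0.0053149 mol
Divide by the smallest (0.0053148 mol): C 1.000, H 4.000, O 1.000

CH4O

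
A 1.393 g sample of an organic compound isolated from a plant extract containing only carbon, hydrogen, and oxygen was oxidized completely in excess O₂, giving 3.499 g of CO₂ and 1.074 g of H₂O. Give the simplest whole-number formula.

C4H6O

mol C = 3.499 g CO₂ ÷ 44.009 g/mol = 0.079506 mol
mol H = 2 × 1.074 g H₂O ÷ 18.015 g/mol = 0.11923 mol
mass O = 1.393 − (0.95495 + 0.12019) = 0.31786 g → mol O = 0.31786 ÷ 15.999 = 0.019867 mol
Divide by the smallest (0.019867 mol): C 4.002, H 6.001, O 1.000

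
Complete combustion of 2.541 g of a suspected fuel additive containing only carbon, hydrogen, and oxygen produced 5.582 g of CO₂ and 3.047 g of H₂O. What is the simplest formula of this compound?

C3H8O

mol C = 5.582 g CO₂ ÷ 44.009 g/mol = 0.12684 mol
mol H = 2 × 3.047 g H₂O ÷ 18.015 g/mol = 0.33827 mol
mass O = 2.541 − (1.5234 + 0.34098) = 0.67657 g → mol O = 0.67657 ÷ 15.999 = 0.042288 mol
Divide by the smallest (0.042288 mol): C 2.999, H 7.999, O 1.000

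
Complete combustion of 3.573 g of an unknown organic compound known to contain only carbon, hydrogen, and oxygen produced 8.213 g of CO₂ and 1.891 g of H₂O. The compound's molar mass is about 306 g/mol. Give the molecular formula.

C16H18O6

mol C = 8.213 g CO₂ ÷ 44.009 g/mol = 0.18662 mol
mol H = 2 × 1.891 g H₂O ÷ 18.015 g/mol = 0.20994 mol
mass O = 3.573 − (2.2415 + 0.21162) = 1.1199 g → mol O = 1.1199 ÷ 15.999 = 0.069997 mol
Divide by the smallest (0.069997 mol): C 2.666, H 2.999, O 1.000
Multiplying each by 3 gives whole numbers: C 8.00, H 9.00, O 3.00
Empirical formula: C8H9O3
Empirical-formula mass = 153.16 g/mol; 306 ÷ 153.16 ≈ 2, so the molecular formula is C16H18O6.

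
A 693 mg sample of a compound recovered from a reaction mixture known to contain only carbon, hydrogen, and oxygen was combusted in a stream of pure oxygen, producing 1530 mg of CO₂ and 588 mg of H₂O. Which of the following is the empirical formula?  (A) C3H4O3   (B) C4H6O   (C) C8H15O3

mol C = 1.53 g CO₂ ÷ 44.009 g/mol = 0.03477 mol
mol H = 2 × 0.588 g H₂O ÷ 18.015 g/mol = 0.06528 mol
mass O = 0.693 − (0.4176 + 0.06580) = 0.2096 g → mol O = 0.2096 ÷ 15.999 = 0.01310 mol
Divide by the smallest (0.01310 mol): C 2.653, H 4.982, O 1.000
Multiplying each by 3 gives whole numbers: C 7.96, H 14.95, O 3.00

(C) C8H15O3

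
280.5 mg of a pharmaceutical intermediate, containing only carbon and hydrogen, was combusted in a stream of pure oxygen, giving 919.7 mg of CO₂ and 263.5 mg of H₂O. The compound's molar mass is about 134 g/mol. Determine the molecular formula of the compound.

mol C = 0.9197 g CO₂ ÷ 44.009 g/mol = 0.020898 mol
mol H = 2 × 0.2635 g H₂O ÷ 18.015 g/mol = 0.029253 mol
Divide by the smallest (0.020898 mol): C 1.000, H 1.400
Multiplying each by 5 gives whole numbers: C 5.00, H 7.00
Empirical formula: C5H7
Empirical-formula mass = 67.11 g/mol; 134 ÷ 67.11 ≈ 2, so the molecular formula is C10H14.

C10H14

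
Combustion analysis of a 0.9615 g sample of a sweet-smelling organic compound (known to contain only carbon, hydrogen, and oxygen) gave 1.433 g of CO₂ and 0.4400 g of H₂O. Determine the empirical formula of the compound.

mol C = 1.433 g CO₂ ÷ 44.009 g/mol = 0.032562 mol
mol H = 2 × 0.4400 g H₂O ÷ 18.015 g/mol = 0.048848 mol
mass O = 0.9615 − (0.39110 + 0.049239) = 0.52116 g → mol O = 0.52116 ÷ 15.999 = 0.032575 mol
Divide by the smallest (0.032562 mol): C 1.000, H 1.500, O 1.000
Multiplying each by 2 gives whole numbers: C 2.00, H 3.00, O 2.00

C2H3O2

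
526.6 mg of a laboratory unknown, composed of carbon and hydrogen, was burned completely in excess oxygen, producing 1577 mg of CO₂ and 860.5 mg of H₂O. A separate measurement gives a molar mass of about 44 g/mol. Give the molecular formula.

C3H8

mol C = 1.577 g CO₂ ÷ 44.009 g/mol = 0.035834 mol
mol H = 2 × 0.8605 g H₂O ÷ 18.015 g/mol = 0.095532 mol
Divide by the smallest (0.035834 mol): C 1.000, H 2.666
Multiplying each by 3 gives whole numbers: C 3.00, H 8.00
Empirical formula: C3H8
Empirical-formula mass = 44.10 g/mol; 44 ÷ 44.10 ≈ 1, so the molecular formula is C3H8.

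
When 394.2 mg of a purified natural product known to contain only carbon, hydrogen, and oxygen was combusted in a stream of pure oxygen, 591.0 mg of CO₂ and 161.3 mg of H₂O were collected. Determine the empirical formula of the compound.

mol C = 0.5910 g CO₂ ÷ 44.009 g/mol = 0.013429 mol
mol H = 2 × 0.1613 g H₂O ÷ 18.015 g/mol = 0.017907 mol
mass O = 0.3942 − (0.16130 + 0.018051) = 0.21485 g → mol O = 0.21485 ÷ 15.999 = 0.013429 mol
Divide by the smallest (0.013429 mol): C 1.000, H 1.333, O 1.000
Multiplying each by 3 gives whole numbers: C 3.00, H 4.00, O 3.00

C3H4O3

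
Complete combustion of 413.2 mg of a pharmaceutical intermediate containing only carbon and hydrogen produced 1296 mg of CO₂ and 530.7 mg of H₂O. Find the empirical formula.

mol C = 1.296 g CO₂ ÷ 44.009 g/mol = 0.029449 mol
mol H = 2 × 0.5307 g H₂O ÷ 18.015 g/mol = 0.058918 mol
Divide by the smallest (0.029449 mol): C 1.000, H 2.001

CH2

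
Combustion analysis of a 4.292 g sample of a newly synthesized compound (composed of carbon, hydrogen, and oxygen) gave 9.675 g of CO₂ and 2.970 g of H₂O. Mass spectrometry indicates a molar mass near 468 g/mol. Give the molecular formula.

mol C = 9.675 g CO₂ ÷ 44.009 g/mol = 0.21984 mol
mol H = 2 × 2.970 g H₂O ÷ 18.015 g/mol = 0.32973 mol
mass O = 4.292 − (2.6405 + 0.33236) = 1.3191 g → mol O = 1.3191 ÷ 15.999 = 0.082450 mol
Divide by the smallest (0.082450 mol): C 2.666, H 3.999, O 1.000
Multiplying each by 3 gives whole numbers: C 8.00, H 12.00, O 3.00
Empirical formula: C8H12O3
Empirical-formula mass = 156.18 g/mol; 468 ÷ 156.18 ≈ 3, so the molecular formula is C24H36O9.

C24H36O9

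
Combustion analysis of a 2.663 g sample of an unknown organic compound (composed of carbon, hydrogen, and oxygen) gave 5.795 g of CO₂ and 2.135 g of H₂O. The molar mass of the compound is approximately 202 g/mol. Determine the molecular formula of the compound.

C10H18O4

mol C = 5.795 g CO₂ ÷ 44.009 g/mol = 0.13168 mol
mol H = 2 × 2.135 g H₂O ÷ 18.015 g/mol = 0.23702 mol
mass O = 2.663 − (1.5816 + 0.23892) = 0.84250 g → mol O = 0.84250 ÷ 15.999 = 0.052659 mol
Divide by the smallest (0.052659 mol): C 2.501, H 4.501, O 1.000
Multiplying each by 2 gives whole numbers: C 5.00, H 9.00, O 2.00
Empirical formula: C5H9O2
Empirical-formula mass = 101.12 g/mol; 202 ÷ 101.12 ≈ 2, so the molecular formula is C10H18O4.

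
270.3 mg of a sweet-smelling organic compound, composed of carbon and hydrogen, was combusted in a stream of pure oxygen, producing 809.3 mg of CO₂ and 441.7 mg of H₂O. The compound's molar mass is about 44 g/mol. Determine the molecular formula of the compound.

C3H8

mol C = 0.8093 g CO₂ ÷ 44.009 g/mol = 0.018389 mol
mol H = 2 × 0.4417 g H₂O ÷ 18.015 g/mol = 0.049037 mol
Divide by the smallest (0.018389 mol): C 1.000, H 2.667
Multiplying each by 3 gives whole numbers: C 3.00, H 8.00
Empirical formula: C3H8
Empirical-formula mass = 44.10 g/mol; 44 ÷ 44.10 ≈ 1, so the molecular formula is C3H8.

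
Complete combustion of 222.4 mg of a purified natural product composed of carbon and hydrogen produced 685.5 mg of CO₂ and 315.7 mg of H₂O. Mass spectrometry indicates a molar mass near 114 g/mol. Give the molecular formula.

mol C = 0.6855 g CO₂ ÷ 44.009 g/mol = 0.015576 mol
mol H = 2 × 0.3157 g H₂O ÷ 18.015 g/mol = 0.035049 mol
Divide by the smallest (0.015576 mol): C 1.000, H 2.250
Multiplying each by 4 gives whole numbers: C 4.00, H 9.00
Empirical formula: C4H9
Empirical-formula mass = 57.12 g/mol; 114 ÷ 57.12 ≈ 2, so the molecular formula is C8H18.

C8H18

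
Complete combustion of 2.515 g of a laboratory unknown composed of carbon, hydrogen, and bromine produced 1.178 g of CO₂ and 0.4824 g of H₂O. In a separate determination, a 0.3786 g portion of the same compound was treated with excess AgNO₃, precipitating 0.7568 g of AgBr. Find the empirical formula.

CH2Br

mol C = 1.178 g CO₂ ÷ 44.009 g/mol = 0.026767 mol
mol H = 2 × 0.4824 g H₂O ÷ 18.015 g/mol = 0.053555 mol
From the AgBr data: mol Br per gram of compound = (0.7568 ÷ 187.772) ÷ 0.3786 = 0.010646 mol/g, so in the 2.515 g combustion sample mol Br = 0.026774 mol
Divide by the smallest (0.026767 mol): C 1.000, H 2.001, Br 1.000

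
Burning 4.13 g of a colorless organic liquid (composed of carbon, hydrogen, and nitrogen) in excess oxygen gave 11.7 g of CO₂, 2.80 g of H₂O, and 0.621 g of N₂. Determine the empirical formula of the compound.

C6H7N

mol C = 11.7 g CO₂ ÷ 44.009 g/mol = 0.2659 mol
mol H = 2 × 2.80 g H₂O ÷ 18.015 g/mol = 0.3109 mol
mol N = 2 × 0.621 g N₂ ÷ 28.014 g/mol = 0.04433 mol
Divide by the smallest (0.04433 mol): C 5.997, H 7.011, N 1.000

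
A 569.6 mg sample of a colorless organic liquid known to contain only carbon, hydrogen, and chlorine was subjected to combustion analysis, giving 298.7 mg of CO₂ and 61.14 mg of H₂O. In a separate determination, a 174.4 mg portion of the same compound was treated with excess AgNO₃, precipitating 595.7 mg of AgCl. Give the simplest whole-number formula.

CHCl2

mol C = 0.2987 g CO₂ ÷ 44.009 g/mol = 0.0067872 mol
mol H = 2 × 0.06114 g H₂O ÷ 18.015 g/mol = 0.0067877 mol
From the AgCl data: mol Cl per gram of compound = (0.5957 ÷ 143.318) ÷ 0.1744 = 0.023833 mol/g, so in the 0.5696 g combustion sample mol Cl = 0.013575 mol
Divide by the smallest (0.0067872 mol): C 1.000, H 1.000, Cl 2.000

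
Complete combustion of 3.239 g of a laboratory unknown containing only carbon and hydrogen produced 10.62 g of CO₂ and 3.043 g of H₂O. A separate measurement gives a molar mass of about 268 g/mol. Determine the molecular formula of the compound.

mol C = 10.62 g CO₂ ÷ 44.009 g/mol = 0.24131 mol
mol H = 2 × 3.043 g H₂O ÷ 18.015 g/mol = 0.33783 mol
Divide by the smallest (0.24131 mol): C 1.000, H 1.400
Multiplying each by 5 gives whole numbers: C 5.00, H 7.00
Empirical formula: C5H7
Empirical-formula mass = 67.11 g/mol; 268 ÷ 67.11 ≈ 4, so the molecular formula is C20H28.

C20H28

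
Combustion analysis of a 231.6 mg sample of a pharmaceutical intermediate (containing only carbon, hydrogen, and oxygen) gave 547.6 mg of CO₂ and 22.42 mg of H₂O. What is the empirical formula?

C5HO2

mol C = 0.5476 g CO₂ ÷ 44.009 g/mol = 0.012443 mol
mol H = 2 × 0.02242 g H₂O ÷ 18.015 g/mol = 0.0024890 mol
mass O = 0.2316 − (0.14945 + 0.0025089) = 0.079639 g → mol O = 0.079639 ÷ 15.999 = 0.0049778 mol
Divide by the smallest (0.0024890 mol): C 4.999, H 1.000, O 2.000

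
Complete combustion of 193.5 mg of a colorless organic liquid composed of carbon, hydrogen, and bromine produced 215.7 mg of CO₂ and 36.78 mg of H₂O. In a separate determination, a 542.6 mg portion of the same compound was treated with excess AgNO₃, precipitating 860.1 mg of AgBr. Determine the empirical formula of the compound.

C6H5Br2

mol C = 0.2157 g CO₂ ÷ 44.009 g/mol = 0.0049013 mol
mol H = 2 × 0.03678 g H₂O ÷ 18.015 g/mol = 0.0040833 mol
From the AgBr data: mol Br per gram of compound = (0.8601 ÷ 187.772) ÷ 0.5426 = 0.0084419 mol/g, so in the 0.1935 g combustion sample mol Br = 0.0016335 mol
Divide by the smallest (0.0016335 mol): C 3.000, H 2.500, Br 1.000
Multiplying each by 2 gives whole numbers: C 6.00, H 5.00, Br 2.00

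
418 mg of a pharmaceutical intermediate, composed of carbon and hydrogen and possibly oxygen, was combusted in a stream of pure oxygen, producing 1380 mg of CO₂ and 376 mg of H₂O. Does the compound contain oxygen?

mol C = 1.38 g CO₂ ÷ 44.009 g/mol = 0.03136 mol
mol H = 2 × 0.376 g H₂O ÷ 18.015 g/mol = 0.04174 mol
C and H together account for 0.4187 g — essentially the entire 0.418 g sample — so the compound contains no oxygen.

no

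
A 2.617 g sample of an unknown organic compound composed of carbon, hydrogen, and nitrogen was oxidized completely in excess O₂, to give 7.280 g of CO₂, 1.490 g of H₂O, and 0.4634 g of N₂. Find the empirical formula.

mol C = 7.280 g CO₂ ÷ 44.009 g/mol = 0.16542 mol
mol H = 2 × 1.490 g H₂O ÷ 18.015 g/mol = 0.16542 mol
mol N = 2 × 0.4634 g N₂ ÷ 28.014 g/mol = 0.033083 mol
Divide by the smallest (0.033083 mol): C 5.000, H 5.000, N 1.000

C5H5N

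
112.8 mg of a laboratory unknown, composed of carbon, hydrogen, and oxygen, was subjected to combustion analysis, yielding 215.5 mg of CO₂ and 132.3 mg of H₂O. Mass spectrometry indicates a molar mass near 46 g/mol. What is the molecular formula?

mol C = 0.2155 g CO₂ ÷ 44.009 g/mol = 0.0048967 mol
mol H = 2 × 0.1323 g H₂O ÷ 18.015 g/mol = 0.014688 mol
mass O = 0.1128 − (0.058815 + 0.014805) = 0.039180 g → mol O = 0.039180 ÷ 15.999 = 0.0024489 mol
Divide by the smallest (0.0024489 mol): C 2.000, H 5.998, O 1.000
Empirical formula: C2H6O
Empirical-formula mass = 46.07 g/mol; 46 ÷ 46.07 ≈ 1, so the molecular formula is C2H6O.

C2H6O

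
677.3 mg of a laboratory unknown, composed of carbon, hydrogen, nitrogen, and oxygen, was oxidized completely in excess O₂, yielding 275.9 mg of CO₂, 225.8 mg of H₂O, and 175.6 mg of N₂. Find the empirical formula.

mol C = 0.2759 g CO₂ ÷ 44.009 g/mol = 0.0062692 mol
mol H = 2 × 0.2258 g H₂O ÷ 18.015 g/mol = 0.025068 mol
mol N = 2 × 0.1756 g N₂ ÷ 28.014 g/mol = 0.012537 mol
mass O = 0.6773 − (0.075299 + 0.025269 + 0.17560) = 0.40113 g → mol O = 0.40113 ÷ 15.999 = 0.025072 mol
Divide by the smallest (0.0062692 mol): C 1.000, H 3.999, N 2.000, O 3.999

CH4N2O4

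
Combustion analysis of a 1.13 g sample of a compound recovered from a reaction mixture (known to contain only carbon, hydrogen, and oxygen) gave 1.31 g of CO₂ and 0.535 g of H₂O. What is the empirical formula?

mol C = 1.31 g CO₂ ÷ 44.009 g/mol = 0.02977 mol
mol H = 2 × 0.535 g H₂O ÷ 18.015 g/mol = 0.05939 mol
mass O = 1.13 − (0.3575 + 0.05987) = 0.7126 g → mol O = 0.7126 ÷ 15.999 = 0.04454 mol
Divide by the smallest (0.02977 mol): C 1.000, H 1.995, O 1.496
Multiplying each by 2 gives whole numbers: C 2.00, H 3.99, O 2.99

C2H4O3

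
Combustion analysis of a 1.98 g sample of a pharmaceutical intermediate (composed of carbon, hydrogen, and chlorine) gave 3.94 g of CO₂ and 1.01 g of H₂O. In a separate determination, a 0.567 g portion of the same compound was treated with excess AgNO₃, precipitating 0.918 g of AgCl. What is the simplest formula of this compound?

mol C = 3.94 g CO₂ ÷ 44.009 g/mol = 0.08953 mol
mol H = 2 × 1.01 g H₂O ÷ 18.015 g/mol = 0.1121 mol
From the AgCl data: mol Cl per gram of compound = (0.918 ÷ 143.318) ÷ 0.567 = 0.01130 mol/g, so in the 1.98 g combustion sample mol Cl = 0.02237 mol
Divide by the smallest (0.02237 mol): C 4.002, H 5.013, Cl 1.000

C4H5Cl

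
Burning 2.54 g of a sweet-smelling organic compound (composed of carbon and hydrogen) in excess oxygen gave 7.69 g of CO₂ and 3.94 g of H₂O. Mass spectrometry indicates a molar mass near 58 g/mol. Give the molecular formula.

mol C = 7.69 g CO₂ ÷ 44.009 g/mol = 0.1747 mol
mol H = 2 × 3.94 g H₂O ÷ 18.015 g/mol = 0.4374 mol
Divide by the smallest (0.1747 mol): C 1.000, H 2.503
Multiplying each by 2 gives whole numbers: C 2.00, H 5.01
Empirical formula: C2H5
Empirical-formula mass = 29.06 g/mol; 58 ÷ 29.06 ≈ 2, so the molecular formula is C4H10.

C4H10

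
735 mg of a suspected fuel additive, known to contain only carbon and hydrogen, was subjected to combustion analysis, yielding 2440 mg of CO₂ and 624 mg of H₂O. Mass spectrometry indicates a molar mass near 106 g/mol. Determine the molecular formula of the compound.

C8H10

mol C = 2.44 g CO₂ ÷ 44.009 g/mol = 0.05544 mol
mol H = 2 × 0.624 g H₂O ÷ 18.015 g/mol = 0.06928 mol
Divide by the smallest (0.05544 mol): C 1.000, H 1.249
Multiplying each by 4 gives whole numbers: C 4.00, H 5.00
Empirical formula: C4H5
Empirical-formula mass = 53.08 g/mol; 106 ÷ 53.08 ≈ 2, so the molecular formula is C8H10.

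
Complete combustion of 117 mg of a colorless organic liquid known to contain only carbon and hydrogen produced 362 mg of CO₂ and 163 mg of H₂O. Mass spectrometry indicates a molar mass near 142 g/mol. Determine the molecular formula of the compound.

mol C = 0.362 g CO₂ ÷ 44.009 g/mol = 0.008226 mol
mol H = 2 × 0.163 g H₂O ÷ 18.015 g/mol = 0.01810 mol
Divide by the smallest (0.008226 mol): C 1.000, H 2.200
Multiplying each by 5 gives whole numbers: C 5.00, H 11.00
Empirical formula: C5H11
Empirical-formula mass = 71.14 g/mol; 142 ÷ 71.14 ≈ 2, so the molecular formula is C10H22.

C10H22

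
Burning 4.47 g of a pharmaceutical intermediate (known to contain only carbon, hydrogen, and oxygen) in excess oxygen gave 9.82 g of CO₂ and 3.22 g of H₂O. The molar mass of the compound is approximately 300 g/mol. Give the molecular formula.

C15H24O6

mol C = 9.82 g CO₂ ÷ 44.009 g/mol = 0.2231 mol
mol H = 2 × 3.22 g H₂O ÷ 18.015 g/mol = 0.3575 mol
mass O = 4.47 − (2.680 + 0.3603) = 1.430 g → mol O = 1.430 ÷ 15.999 = 0.08935 mol
Divide by the smallest (0.08935 mol): C 2.497, H 4.001, O 1.000
Multiplying each by 2 gives whole numbers: C 4.99, H 8.00, O 2.00
Empirical formula: C5H8O2
Empirical-formula mass = 100.12 g/mol; 300 ÷ 100.12 ≈ 3, so the molecular formula is C15H24O6.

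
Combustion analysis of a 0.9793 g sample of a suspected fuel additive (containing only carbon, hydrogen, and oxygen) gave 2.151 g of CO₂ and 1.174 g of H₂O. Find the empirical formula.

mol C = 2.151 g CO₂ ÷ 44.009 g/mol = 0.048876 mol
mol H = 2 × 1.174 g H₂O ÷ 18.015 g/mol = 0.13034 mol
mass O = 0.9793 − (0.58705 + 0.13138) = 0.26087 g → mol O = 0.26087 ÷ 15.999 = 0.016305 mol
Divide by the smallest (0.016305 mol): C 2.998, H 7.993, O 1.000

C3H8O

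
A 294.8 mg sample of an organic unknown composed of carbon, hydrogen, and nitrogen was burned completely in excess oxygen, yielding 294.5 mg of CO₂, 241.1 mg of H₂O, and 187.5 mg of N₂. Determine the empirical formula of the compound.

CH4N2

mol C = 0.2945 g CO₂ ÷ 44.009 g/mol = 0.0066918 mol
mol H = 2 × 0.2411 g H₂O ÷ 18.015 g/mol = 0.026767 mol
mol N = 2 × 0.1875 g N₂ ÷ 28.014 g/mol = 0.013386 mol
Divide by the smallest (0.0066918 mol): C 1.000, H 4.000, N 2.000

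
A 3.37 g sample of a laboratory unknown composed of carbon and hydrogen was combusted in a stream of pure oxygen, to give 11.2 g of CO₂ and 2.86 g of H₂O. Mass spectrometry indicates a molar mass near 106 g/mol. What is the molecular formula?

C8H10

mol C = 11.2 g CO₂ ÷ 44.009 g/mol = 0.2545 mol
mol H = 2 × 2.86 g H₂O ÷ 18.015 g/mol = 0.3175 mol
Divide by the smallest (0.2545 mol): C 1.000, H 1.248
Multiplying each by 4 gives whole numbers: C 4.00, H 4.99
Empirical formula: C4H5
Empirical-formula mass = 53.08 g/mol; 106 ÷ 53.08 ≈ 2, so the molecular formula is C8H10.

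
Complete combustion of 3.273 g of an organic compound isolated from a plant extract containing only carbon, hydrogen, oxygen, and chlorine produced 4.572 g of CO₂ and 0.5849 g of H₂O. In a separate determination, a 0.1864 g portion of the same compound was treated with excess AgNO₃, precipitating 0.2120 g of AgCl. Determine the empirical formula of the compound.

C8H5Cl2O5

mol C = 4.572 g CO₂ ÷ 44.009 g/mol = 0.10389 mol
mol H = 2 × 0.5849 g H₂O ÷ 18.015 g/mol = 0.064935 mol
From the AgCl data: mol Cl per gram of compound = (0.2120 ÷ 143.318) ÷ 0.1864 = 0.0079358 mol/g, so in the 3.273 g combustion sample mol Cl = 0.025974 mol
mass O = 3.273 − (1.2478 + 0.065454 + 0.92077) = 1.0390 g → mol O = 1.0390 ÷ 15.999 = 0.064940 mol
Divide by the smallest (0.025974 mol): C 4.000, H 2.500, Cl 1.000, O 2.500
Multiplying each by 2 gives whole numbers: C 8.00, H 5.00, Cl 2.00, O 5.00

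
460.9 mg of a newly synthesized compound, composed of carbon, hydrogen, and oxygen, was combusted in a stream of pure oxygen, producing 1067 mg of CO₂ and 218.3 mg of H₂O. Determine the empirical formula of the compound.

mol C = 1.067 g CO₂ ÷ 44.009 g/mol = 0.024245 mol
mol H = 2 × 0.2183 g H₂O ÷ 18.015 g/mol = 0.024235 mol
mass O = 0.4609 − (0.29121 + 0.024429) = 0.14526 g → mol O = 0.14526 ÷ 15.999 = 0.0090795 mol
Divide by the smallest (0.0090795 mol): C 2.670, H 2.669, O 1.000
Multiplying each by 3 gives whole numbers: C 8.01, H 8.01, O 3.00

C8H8O3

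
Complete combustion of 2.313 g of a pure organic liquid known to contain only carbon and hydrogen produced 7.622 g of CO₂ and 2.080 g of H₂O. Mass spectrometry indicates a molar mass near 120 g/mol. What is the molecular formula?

mol C = 7.622 g CO₂ ÷ 44.009 g/mol = 0.17319 mol
mol H = 2 × 2.080 g H₂O ÷ 18.015 g/mol = 0.23092 mol
Divide by the smallest (0.17319 mol): C 1.000, H 1.333
Multiplying each by 3 gives whole numbers: C 3.00, H 4.00
Empirical formula: C3H4
Empirical-formula mass = 40.06 g/mol; 120 ÷ 40.06 ≈ 3, so the molecular formula is C9H12.

C9H12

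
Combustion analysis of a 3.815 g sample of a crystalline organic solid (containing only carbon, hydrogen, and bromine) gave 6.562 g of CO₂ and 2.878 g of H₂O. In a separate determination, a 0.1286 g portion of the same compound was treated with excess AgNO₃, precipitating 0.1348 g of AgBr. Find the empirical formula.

mol C = 6.562 g CO₂ ÷ 44.009 g/mol = 0.14911 mol
mol H = 2 × 2.878 g H₂O ÷ 18.015 g/mol = 0.31951 mol
From the AgBr data: mol Br per gram of compound = (0.1348 ÷ 187.772) ÷ 0.1286 = 0.0055824 mol/g, so in the 3.815 g combustion sample mol Br = 0.021297 mol
Divide by the smallest (0.021297 mol): C 7.001, H 15.003, Br 1.000

C7H15Br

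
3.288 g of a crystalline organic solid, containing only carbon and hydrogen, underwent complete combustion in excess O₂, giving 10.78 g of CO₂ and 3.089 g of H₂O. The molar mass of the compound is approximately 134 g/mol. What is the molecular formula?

mol C = 10.78 g CO₂ ÷ 44.009 g/mol = 0.24495 mol
mol H = 2 × 3.089 g H₂O ÷ 18.015 g/mol = 0.34294 mol
Divide by the smallest (0.24495 mol): C 1.000, H 1.400
Multiplying each by 5 gives whole numbers: C 5.00, H 7.00
Empirical formula: C5H7
Empirical-formula mass = 67.11 g/mol; 134 ÷ 67.11 ≈ 2, so the molecular formula is C10H14.

C10H14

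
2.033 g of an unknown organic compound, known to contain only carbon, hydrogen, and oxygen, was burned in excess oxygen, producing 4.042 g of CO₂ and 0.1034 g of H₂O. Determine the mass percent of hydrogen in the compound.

mol C = 4.042 g CO₂ ÷ 44.009 g/mol = 0.091845 mol
mol H = 2 × 0.1034 g H₂O ÷ 18.015 g/mol = 0.011479 mol
mass O = 2.033 − (1.1031 + 0.011571) = 0.91828 g → mol O = 0.91828 ÷ 15.999 = 0.057396 mol
mass % H = 0.011571 g ÷ 2.033 g × 100%

0.57%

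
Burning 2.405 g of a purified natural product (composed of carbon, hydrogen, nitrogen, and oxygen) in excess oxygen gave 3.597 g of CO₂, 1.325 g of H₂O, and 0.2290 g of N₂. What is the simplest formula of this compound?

mol C = 3.597 g CO₂ ÷ 44.009 g/mol = 0.081733 mol
mol H = 2 × 1.325 g H₂O ÷ 18.015 g/mol = 0.14710 mol
mol N = 2 × 0.2290 g N₂ ÷ 28.014 g/mol = 0.016349 mol
mass O = 2.405 − (0.98170 + 0.14828 + 0.22900) = 1.0460 g → mol O = 1.0460 ÷ 15.999 = 0.065381 mol
Divide by the smallest (0.016349 mol): C 4.999, H 8.997, N 1.000, O 3.999

C5H9NO4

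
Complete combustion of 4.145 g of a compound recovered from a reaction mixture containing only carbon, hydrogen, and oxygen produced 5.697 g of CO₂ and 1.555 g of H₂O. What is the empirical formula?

C6H8O7

mol C = 5.697 g CO₂ ÷ 44.009 g/mol = 0.12945 mol
mol H = 2 × 1.555 g H₂O ÷ 18.015 g/mol = 0.17263 mol
mass O = 4.145 − (1.5548 + 0.17401) = 2.4162 g → mol O = 2.4162 ÷ 15.999 = 0.15102 mol
Divide by the smallest (0.12945 mol): C 1.000, H 1.334, O 1.167
Multiplying each by 6 gives whole numbers: C 6.00, H 8.00, O 7.00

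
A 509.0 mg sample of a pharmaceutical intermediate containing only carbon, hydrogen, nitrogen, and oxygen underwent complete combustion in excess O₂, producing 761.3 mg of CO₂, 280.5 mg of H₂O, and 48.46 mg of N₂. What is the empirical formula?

mol C = 0.7613 g CO₂ ÷ 44.009 g/mol = 0.017299 mol
mol H = 2 × 0.2805 g H₂O ÷ 18.015 g/mol = 0.031141 mol
mol N = 2 × 0.04846 g N₂ ÷ 28.014 g/mol = 0.0034597 mol
mass O = 0.5090 − (0.20778 + 0.031390 + 0.048460) = 0.22138 g → mol O = 0.22138 ÷ 15.999 = 0.013837 mol
Divide by the smallest (0.0034597 mol): C 5.000, H 9.001, N 1.000, O 3.999

C5H9NO4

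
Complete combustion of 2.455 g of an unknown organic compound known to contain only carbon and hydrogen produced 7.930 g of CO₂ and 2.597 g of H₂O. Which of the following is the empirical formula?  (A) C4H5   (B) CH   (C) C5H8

(C) C5H8

mol C = 7.930 g CO₂ ÷ 44.009 g/mol = 0.18019 mol
mol H = 2 × 2.597 g H₂O ÷ 18.015 g/mol = 0.28832 mol
Divide by the smallest (0.18019 mol): C 1.000, H 1.600
Multiplying each by 5 gives whole numbers: C 5.00, H 8.00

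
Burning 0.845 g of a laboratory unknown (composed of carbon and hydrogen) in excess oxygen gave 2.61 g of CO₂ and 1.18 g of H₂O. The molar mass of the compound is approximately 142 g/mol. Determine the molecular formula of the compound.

mol C = 2.61 g CO₂ ÷ 44.009 g/mol = 0.05931 mol
mol H = 2 × 1.18 g H₂O ÷ 18.015 g/mol = 0.1310 mol
Divide by the smallest (0.05931 mol): C 1.000, H 2.209
Multiplying each by 5 gives whole numbers: C 5.00, H 11.04
Empirical formula: C5H11
Empirical-formula mass = 71.14 g/mol; 142 ÷ 71.14 ≈ 2, so the molecular formula is C10H22.

C10H22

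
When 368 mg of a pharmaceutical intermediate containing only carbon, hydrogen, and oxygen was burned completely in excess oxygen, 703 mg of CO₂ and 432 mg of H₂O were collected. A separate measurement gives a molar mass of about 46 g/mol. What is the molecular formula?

mol C = 0.703 g CO₂ ÷ 44.009 g/mol = 0.01597 mol
mol H = 2 × 0.432 g H₂O ÷ 18.015 g/mol = 0.04796 mol
mass O = 0.368 − (0.1919 + 0.04834) = 0.1278 g → mol O = 0.1278 ÷ 15.999 = 0.007988 mol
Divide by the smallest (0.007988 mol): C 2.000, H 6.004, O 1.000
Empirical formula: C2H6O
Empirical-formula mass = 46.07 g/mol; 46 ÷ 46.07 ≈ 1, so the molecular formula is C2H6O.

C2H6O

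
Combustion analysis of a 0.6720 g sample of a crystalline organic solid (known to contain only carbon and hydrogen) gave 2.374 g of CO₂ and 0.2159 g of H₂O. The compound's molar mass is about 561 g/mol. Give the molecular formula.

C45H20

mol C = 2.374 g CO₂ ÷ 44.009 g/mol = 0.053944 mol
mol H = 2 × 0.2159 g H₂O ÷ 18.015 g/mol = 0.023969 mol
Divide by the smallest (0.023969 mol): C 2.251, H 1.000
Multiplying each by 4 gives whole numbers: C 9.00, H 4.00
Empirical formula: C9H4
Empirical-formula mass = 112.13 g/mol; 561 ÷ 112.13 ≈ 5, so the molecular formula is C45H20.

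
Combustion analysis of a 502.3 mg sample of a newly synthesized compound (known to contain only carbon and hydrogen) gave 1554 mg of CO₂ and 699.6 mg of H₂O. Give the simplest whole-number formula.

mol C = 1.554 g CO₂ ÷ 44.009 g/mol = 0.035311 mol
mol H = 2 × 0.6996 g H₂O ÷ 18.015 g/mol = 0.077669 mol
Divide by the smallest (0.035311 mol): C 1.000, H 2.200
Multiplying each by 5 gives whole numbers: C 5.00, H 11.00

C5H11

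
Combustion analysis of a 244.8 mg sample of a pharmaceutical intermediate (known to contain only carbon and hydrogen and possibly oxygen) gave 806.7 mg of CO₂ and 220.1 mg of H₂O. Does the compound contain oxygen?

no

mol C = 0.8067 g CO₂ ÷ 44.009 g/mol = 0.018330 mol
mol H = 2 × 0.2201 g H₂O ÷ 18.015 g/mol = 0.024435 mol
C and H together account for 0.24480 g — essentially the entire 0.2448 g sample — so the compound contains no oxygen.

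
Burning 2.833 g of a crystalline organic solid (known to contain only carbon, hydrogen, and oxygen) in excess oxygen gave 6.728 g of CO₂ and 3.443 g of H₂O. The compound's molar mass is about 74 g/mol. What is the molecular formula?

C4H10O

mol C = 6.728 g CO₂ ÷ 44.009 g/mol = 0.15288 mol
mol H = 2 × 3.443 g H₂O ÷ 18.015 g/mol = 0.38224 mol
mass O = 2.833 − (1.8362 + 0.38529) = 0.61149 g → mol O = 0.61149 ÷ 15.999 = 0.038220 mol
Divide by the smallest (0.038220 mol): C 4.000, H 10.001, O 1.000
Empirical formula: C4H10O
Empirical-formula mass = 74.12 g/mol; 74 ÷ 74.12 ≈ 1, so the molecular formula is C4H10O.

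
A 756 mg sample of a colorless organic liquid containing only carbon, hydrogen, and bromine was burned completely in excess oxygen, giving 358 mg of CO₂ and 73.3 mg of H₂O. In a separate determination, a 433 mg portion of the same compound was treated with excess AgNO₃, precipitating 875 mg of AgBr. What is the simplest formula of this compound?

mol C = 0.358 g CO₂ ÷ 44.009 g/mol = 0.008135 mol
mol H = 2 × 0.0733 g H₂O ÷ 18.015 g/mol = 0.008138 mol
From the AgBr data: mol Br per gram of compound = (0.875 ÷ 187.772) ÷ 0.433 = 0.01076 mol/g, so in the 0.756 g combustion sample mol Br = 0.008136 mol
Divide by the smallest (0.008135 mol): C 1.000, H 1.000, Br 1.000

CHBr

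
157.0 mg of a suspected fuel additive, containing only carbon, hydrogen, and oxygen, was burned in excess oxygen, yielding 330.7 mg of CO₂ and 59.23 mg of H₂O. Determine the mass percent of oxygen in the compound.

38.29%

mol C = 0.3307 g CO₂ ÷ 44.009 g/mol = 0.0075144 mol
mol H = 2 × 0.05923 g H₂O ÷ 18.015 g/mol = 0.0065756 mol
mass O = 0.1570 − (0.090255 + 0.0066282) = 0.060117 g → mol O = 0.060117 ÷ 15.999 = 0.0037575 mol
mass % O = 0.060117 g ÷ 0.1570 g × 100%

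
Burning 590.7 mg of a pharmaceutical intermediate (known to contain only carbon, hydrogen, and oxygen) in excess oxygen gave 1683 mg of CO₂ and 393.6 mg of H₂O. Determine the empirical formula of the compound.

mol C = 1.683 g CO₂ ÷ 44.009 g/mol = 0.038242 mol
mol H = 2 × 0.3936 g H₂O ÷ 18.015 g/mol = 0.043697 mol
mass O = 0.5907 − (0.45933 + 0.044046) = 0.087327 g → mol O = 0.087327 ÷ 15.999 = 0.0054583 mol
Divide by the smallest (0.0054583 mol): C 7.006, H 8.006, O 1.000

C7H8O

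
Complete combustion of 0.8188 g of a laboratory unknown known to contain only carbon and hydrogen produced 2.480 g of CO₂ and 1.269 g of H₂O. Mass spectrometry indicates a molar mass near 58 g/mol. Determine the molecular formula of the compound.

C4H10

mol C = 2.480 g CO₂ ÷ 44.009 g/mol = 0.056352 mol
mol H = 2 × 1.269 g H₂O ÷ 18.015 g/mol = 0.14088 mol
Divide by the smallest (0.056352 mol): C 1.000, H 2.500
Multiplying each by 2 gives whole numbers: C 2.00, H 5.00
Empirical formula: C2H5
Empirical-formula mass = 29.06 g/mol; 58 ÷ 29.06 ≈ 2, so the molecular formula is C4H10.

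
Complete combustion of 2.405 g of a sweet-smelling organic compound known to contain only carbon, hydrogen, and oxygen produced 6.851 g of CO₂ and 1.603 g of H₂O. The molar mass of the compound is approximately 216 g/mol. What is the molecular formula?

mol C = 6.851 g CO₂ ÷ 44.009 g/mol = 0.15567 mol
mol H = 2 × 1.603 g H₂O ÷ 18.015 g/mol = 0.17796 mol
mass O = 2.405 − (1.8698 + 0.17939) = 0.35583 g → mol O = 0.35583 ÷ 15.999 = 0.022241 mol
Divide by the smallest (0.022241 mol): C 6.999, H 8.002, O 1.000
Empirical formula: C7H8O
Empirical-formula mass = 108.14 g/mol; 216 ÷ 108.14 ≈ 2, so the molecular formula is C14H16O2.

C14H16O2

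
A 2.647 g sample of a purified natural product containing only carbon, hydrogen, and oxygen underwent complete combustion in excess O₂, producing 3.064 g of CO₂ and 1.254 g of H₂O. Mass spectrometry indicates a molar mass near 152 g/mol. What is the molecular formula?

C4H8O6

mol C = 3.064 g CO₂ ÷ 44.009 g/mol = 0.069622 mol
mol H = 2 × 1.254 g H₂O ÷ 18.015 g/mol = 0.13922 mol
mass O = 2.647 − (0.83623 + 0.14033) = 1.6704 g → mol O = 1.6704 ÷ 15.999 = 0.10441 mol
Divide by the smallest (0.069622 mol): C 1.000, H 2.000, O 1.500
Multiplying each by 2 gives whole numbers: C 2.00, H 4.00, O 3.00
Empirical formula: C2H4O3
Empirical-formula mass = 76.05 g/mol; 152 ÷ 76.05 ≈ 2, so the molecular formula is C4H8O6.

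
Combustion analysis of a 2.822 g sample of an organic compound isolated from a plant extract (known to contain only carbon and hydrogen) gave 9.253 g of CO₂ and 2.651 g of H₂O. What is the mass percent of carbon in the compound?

89.49%

mol C = 9.253 g CO₂ ÷ 44.009 g/mol = 0.21025 mol
mol H = 2 × 2.651 g H₂O ÷ 18.015 g/mol = 0.29431 mol
mass % C = 2.5253 g ÷ 2.822 g × 100%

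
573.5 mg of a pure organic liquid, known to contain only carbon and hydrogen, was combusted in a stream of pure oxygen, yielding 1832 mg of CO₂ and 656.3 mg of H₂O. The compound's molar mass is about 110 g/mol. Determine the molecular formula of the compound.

C8H14

mol C = 1.832 g CO₂ ÷ 44.009 g/mol = 0.041628 mol
mol H = 2 × 0.6563 g H₂O ÷ 18.015 g/mol = 0.072862 mol
Divide by the smallest (0.041628 mol): C 1.000, H 1.750
Multiplying each by 4 gives whole numbers: C 4.00, H 7.00
Empirical formula: C4H7
Empirical-formula mass = 55.10 g/mol; 110 ÷ 55.10 ≈ 2, so the molecular formula is C8H14.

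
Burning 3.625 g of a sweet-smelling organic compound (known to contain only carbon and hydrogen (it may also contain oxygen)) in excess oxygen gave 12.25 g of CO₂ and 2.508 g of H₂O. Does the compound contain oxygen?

no

mol C = 12.25 g CO₂ ÷ 44.009 g/mol = 0.27835 mol
mol H = 2 × 2.508 g H₂O ÷ 18.015 g/mol = 0.27843 mol
C and H together account for 3.6239 g — essentially the entire 3.625 g sample — so the compound contains no oxygen.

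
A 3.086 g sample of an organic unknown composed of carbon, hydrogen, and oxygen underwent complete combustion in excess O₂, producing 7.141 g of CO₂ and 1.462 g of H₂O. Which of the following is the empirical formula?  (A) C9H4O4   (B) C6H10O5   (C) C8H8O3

mol C = 7.141 g CO₂ ÷ 44.009 g/mol = 0.16226 mol
mol H = 2 × 1.462 g H₂O ÷ 18.015 g/mol = 0.16231 mol
mass O = 3.086 − (1.9489 + 0.16361) = 0.97346 g → mol O = 0.97346 ÷ 15.999 = 0.060845 mol
Divide by the smallest (0.060845 mol): C 2.667, H 2.668, O 1.000
Multiplying each by 3 gives whole numbers: C 8.00, H 8.00, O 3.00

(C) C8H8O3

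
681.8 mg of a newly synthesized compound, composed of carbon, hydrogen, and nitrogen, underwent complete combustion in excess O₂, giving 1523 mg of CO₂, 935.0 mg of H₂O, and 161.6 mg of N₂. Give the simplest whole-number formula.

mol C = 1.523 g CO₂ ÷ 44.009 g/mol = 0.034607 mol
mol H = 2 × 0.9350 g H₂O ÷ 18.015 g/mol = 0.10380 mol
mol N = 2 × 0.1616 g N₂ ÷ 28.014 g/mol = 0.011537 mol
Divide by the smallest (0.011537 mol): C 3.000, H 8.997, N 1.000

C3H9N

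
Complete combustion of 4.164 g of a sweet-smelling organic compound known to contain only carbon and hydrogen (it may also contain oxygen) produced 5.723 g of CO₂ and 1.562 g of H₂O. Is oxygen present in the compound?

yes

mol C = 5.723 g CO₂ ÷ 44.009 g/mol = 0.13004 mol
mol H = 2 × 1.562 g H₂O ÷ 18.015 g/mol = 0.17341 mol
C and H account for only 1.7367 g of the 4.164 g sample; the remaining 2.4273 g must be oxygen.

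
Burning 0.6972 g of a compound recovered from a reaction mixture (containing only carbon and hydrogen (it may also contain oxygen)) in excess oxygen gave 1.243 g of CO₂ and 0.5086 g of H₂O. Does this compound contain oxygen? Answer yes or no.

mol C = 1.243 g CO₂ ÷ 44.009 g/mol = 0.028244 mol
mol H = 2 × 0.5086 g H₂O ÷ 18.015 g/mol = 0.056464 mol
C and H account for only 0.39616 g of the 0.6972 g sample; the remaining 0.30104 g must be oxygen.

yes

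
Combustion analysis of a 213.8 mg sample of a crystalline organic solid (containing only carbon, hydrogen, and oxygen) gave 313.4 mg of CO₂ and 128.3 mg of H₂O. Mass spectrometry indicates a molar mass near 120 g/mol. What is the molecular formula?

mol C = 0.3134 g CO₂ ÷ 44.009 g/mol = 0.0071213 mol
mol H = 2 × 0.1283 g H₂O ÷ 18.015 g/mol = 0.014244 mol
mass O = 0.2138 − (0.085534 + 0.014358) = 0.11391 g → mol O = 0.11391 ÷ 15.999 = 0.0071197 mol
Divide by the smallest (0.0071197 mol): C 1.000, H 2.001, O 1.000
Empirical formula: CH2O
Empirical-formula mass = 30.03 g/mol; 120 ÷ 30.03 ≈ 4, so the molecular formula is C4H8O4.

C4H8O4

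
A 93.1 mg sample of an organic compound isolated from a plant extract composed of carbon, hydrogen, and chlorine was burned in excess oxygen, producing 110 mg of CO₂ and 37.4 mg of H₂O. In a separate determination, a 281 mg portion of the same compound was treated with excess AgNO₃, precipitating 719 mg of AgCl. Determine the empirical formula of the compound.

mol C = 0.110 g CO₂ ÷ 44.009 g/mol = 0.002499 mol
mol H = 2 × 0.0374 g H₂O ÷ 18.015 g/mol = 0.004152 mol
From the AgCl data: mol Cl per gram of compound = (0.719 ÷ 143.318) ÷ 0.281 = 0.01785 mol/g, so in the 0.0931 g combustion sample mol Cl = 0.001662 mol
Divide by the smallest (0.001662 mol): C 1.504, H 2.498, Cl 1.000
Multiplying each by 2 gives whole numbers: C 3.01, H 5.00, Cl 2.00

C3H5Cl2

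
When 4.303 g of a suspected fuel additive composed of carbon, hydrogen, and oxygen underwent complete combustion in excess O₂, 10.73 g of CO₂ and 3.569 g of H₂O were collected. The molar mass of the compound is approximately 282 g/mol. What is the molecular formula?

mol C = 10.73 g CO₂ ÷ 44.009 g/mol = 0.24381 mol
mol H = 2 × 3.569 g H₂O ÷ 18.015 g/mol = 0.39623 mol
mass O = 4.303 − (2.9284 + 0.39940) = 0.97516 g → mol O = 0.97516 ÷ 15.999 = 0.060951 mol
Divide by the smallest (0.060951 mol): C 4.000, H 6.501, O 1.000
Multiplying each by 2 gives whole numbers: C 8.00, H 13.00, O 2.00
Empirical formula: C8H13O2
Empirical-formula mass = 141.19 g/mol; 282 ÷ 141.19 ≈ 2, so the molecular formula is C16H26O4.

C16H26O4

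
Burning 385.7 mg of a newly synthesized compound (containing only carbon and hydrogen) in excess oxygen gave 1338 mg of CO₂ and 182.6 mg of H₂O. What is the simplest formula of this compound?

C3H2

mol C = 1.338 g CO₂ ÷ 44.009 g/mol = 0.030403 mol
mol H = 2 × 0.1826 g H₂O ÷ 18.015 g/mol = 0.020272 mol
Divide by the smallest (0.020272 mol): C 1.500, H 1.000
Multiplying each by 2 gives whole numbers: C 3.00, H 2.00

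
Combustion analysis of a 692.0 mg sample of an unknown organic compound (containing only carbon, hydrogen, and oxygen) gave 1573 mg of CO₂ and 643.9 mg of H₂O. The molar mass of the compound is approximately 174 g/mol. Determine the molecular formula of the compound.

C9H18O3

mol C = 1.573 g CO₂ ÷ 44.009 g/mol = 0.035743 mol
mol H = 2 × 0.6439 g H₂O ÷ 18.015 g/mol = 0.071485 mol
mass O = 0.6920 − (0.42931 + 0.072057) = 0.19064 g → mol O = 0.19064 ÷ 15.999 = 0.011916 mol
Divide by the smallest (0.011916 mol): C 3.000, H 5.999, O 1.000
Empirical formula: C3H6O
Empirical-formula mass = 58.08 g/mol; 174 ÷ 58.08 ≈ 3, so the molecular formula is C9H18O3.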